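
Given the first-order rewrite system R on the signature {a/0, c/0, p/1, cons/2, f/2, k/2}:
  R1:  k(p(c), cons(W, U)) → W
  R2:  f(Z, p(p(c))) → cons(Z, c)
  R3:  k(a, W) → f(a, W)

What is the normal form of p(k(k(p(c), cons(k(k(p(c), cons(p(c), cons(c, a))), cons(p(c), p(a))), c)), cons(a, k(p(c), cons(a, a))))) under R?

p(a)

1. p(k(k(p(c), cons(k(k(p(c), cons(p(c), cons(c, a))), cons(p(c), p(a))), c)), cons(a, k(p(c), cons(a, a)))))  →  p(k(k(k(p(c), cons(p(c), cons(c, a))), cons(p(c), p(a))), cons(a, k(p(c), cons(a, a)))))   [R1 at 1.1]
2. p(k(k(k(p(c), cons(p(c), cons(c, a))), cons(p(c), p(a))), cons(a, k(p(c), cons(a, a)))))  →  p(k(k(p(c), cons(p(c), p(a))), cons(a, k(p(c), cons(a, a)))))   [R1 at 1.1.1]
3. p(k(k(p(c), cons(p(c), p(a))), cons(a, k(p(c), cons(a, a)))))  →  p(k(p(c), cons(a, k(p(c), cons(a, a)))))   [R1 at 1.1]
4. p(k(p(c), cons(a, k(p(c), cons(a, a)))))  →  p(a)   [R1 at 1]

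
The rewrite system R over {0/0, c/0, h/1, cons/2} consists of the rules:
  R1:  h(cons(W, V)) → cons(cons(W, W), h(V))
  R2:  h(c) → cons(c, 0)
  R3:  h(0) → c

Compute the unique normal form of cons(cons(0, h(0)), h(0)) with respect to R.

1. cons(cons(0, h(0)), h(0))  →  cons(cons(0, c), h(0))   [R3 at 1.2]
2. cons(cons(0, c), h(0))  →  cons(cons(0, c), c)   [R3 at 2]

cons(cons(0, c), c)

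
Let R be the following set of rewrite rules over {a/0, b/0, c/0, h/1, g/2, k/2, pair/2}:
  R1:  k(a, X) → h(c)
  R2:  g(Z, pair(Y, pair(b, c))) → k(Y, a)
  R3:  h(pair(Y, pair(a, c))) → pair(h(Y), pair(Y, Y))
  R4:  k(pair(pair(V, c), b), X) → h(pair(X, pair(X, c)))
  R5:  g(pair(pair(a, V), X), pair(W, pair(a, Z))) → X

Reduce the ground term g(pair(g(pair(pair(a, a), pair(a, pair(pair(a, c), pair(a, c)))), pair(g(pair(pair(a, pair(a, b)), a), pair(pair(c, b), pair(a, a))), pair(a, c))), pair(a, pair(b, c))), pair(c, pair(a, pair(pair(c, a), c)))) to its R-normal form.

pair(a, pair(b, c))

1. g(pair(g(pair(pair(a, a), pair(a, pair(pair(a, c), pair(a, c)))), pair(g(pair(pair(a, pair(a, b)), a), pair(pair(c, b), pair(a, a))), pair(a, c))), pair(a, pair(b, c))), pair(c, pair(a, pair(pair(c, a), c))))  →  g(pair(pair(a, pair(pair(a, c), pair(a, c))), pair(a, pair(b, c))), pair(c, pair(a, pair(pair(c, a), c))))   [R5 at 1.1]
2. g(pair(pair(a, pair(pair(a, c), pair(a, c))), pair(a, pair(b, c))), pair(c, pair(a, pair(pair(c, a), c))))  →  pair(a, pair(b, c))   [R5 at ε]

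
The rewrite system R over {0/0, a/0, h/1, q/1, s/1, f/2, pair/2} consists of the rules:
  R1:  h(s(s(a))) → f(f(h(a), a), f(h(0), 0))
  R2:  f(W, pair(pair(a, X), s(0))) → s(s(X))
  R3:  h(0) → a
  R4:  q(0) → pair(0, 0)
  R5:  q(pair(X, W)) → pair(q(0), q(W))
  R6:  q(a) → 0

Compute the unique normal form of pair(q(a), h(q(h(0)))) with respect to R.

1. pair(q(a), h(q(h(0))))  →  pair(0, h(q(h(0))))   [R6 at 1]
2. pair(0, h(q(h(0))))  →  pair(0, h(q(a)))   [R3 at 2.1.1]
3. pair(0, h(q(a)))  →  pair(0, h(0))   [R6 at 2.1]
4. pair(0, h(0))  →  pair(0, a)   [R3 at 2]

pair(0, a)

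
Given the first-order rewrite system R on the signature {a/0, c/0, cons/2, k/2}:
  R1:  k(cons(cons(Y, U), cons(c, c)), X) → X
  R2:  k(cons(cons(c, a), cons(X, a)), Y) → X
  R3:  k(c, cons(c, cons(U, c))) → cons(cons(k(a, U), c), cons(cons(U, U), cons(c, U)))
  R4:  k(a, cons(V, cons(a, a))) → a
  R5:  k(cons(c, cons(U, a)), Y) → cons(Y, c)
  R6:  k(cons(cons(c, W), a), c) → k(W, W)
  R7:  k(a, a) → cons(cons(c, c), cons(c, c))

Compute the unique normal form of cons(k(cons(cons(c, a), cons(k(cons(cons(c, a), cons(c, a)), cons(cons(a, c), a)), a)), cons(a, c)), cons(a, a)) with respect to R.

1. cons(k(cons(cons(c, a), cons(k(cons(cons(c, a), cons(c, a)), cons(cons(a, c), a)), a)), cons(a, c)), cons(a, a))  →  cons(k(cons(cons(c, a), cons(c, a)), cons(cons(a, c), a)), cons(a, a))   [R2 at 1]
2. cons(k(cons(cons(c, a), cons(c, a)), cons(cons(a, c), a)), cons(a, a))  →  cons(c, cons(a, a))   [R2 at 1]

cons(c, cons(a, a))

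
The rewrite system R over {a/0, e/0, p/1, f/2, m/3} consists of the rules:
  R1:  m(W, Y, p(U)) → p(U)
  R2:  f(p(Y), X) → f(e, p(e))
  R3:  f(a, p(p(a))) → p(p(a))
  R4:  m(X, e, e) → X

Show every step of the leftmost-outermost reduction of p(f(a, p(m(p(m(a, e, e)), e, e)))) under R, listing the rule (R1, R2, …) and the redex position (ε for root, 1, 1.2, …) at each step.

1. p(f(a, p(m(p(m(a, e, e)), e, e))))  →  p(f(a, p(p(m(a, e, e)))))   [R4 at 1.2.1]
2. p(f(a, p(p(m(a, e, e)))))  →  p(f(a, p(p(a))))   [R4 at 1.2.1.1]
3. p(f(a, p(p(a))))  →  p(p(p(a)))   [R3 at 1]

p(p(p(a)))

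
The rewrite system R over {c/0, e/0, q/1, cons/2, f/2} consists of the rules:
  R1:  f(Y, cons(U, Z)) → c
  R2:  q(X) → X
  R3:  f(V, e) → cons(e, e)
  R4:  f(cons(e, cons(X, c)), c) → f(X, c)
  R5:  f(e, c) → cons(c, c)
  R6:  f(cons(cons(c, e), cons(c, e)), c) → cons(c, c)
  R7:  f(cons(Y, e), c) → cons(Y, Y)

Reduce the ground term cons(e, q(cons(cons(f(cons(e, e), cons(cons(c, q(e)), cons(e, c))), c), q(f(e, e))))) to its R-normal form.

cons(e, cons(cons(c, c), cons(e, e)))

1. cons(e, q(cons(cons(f(cons(e, e), cons(cons(c, q(e)), cons(e, c))), c), q(f(e, e)))))  →  cons(e, cons(cons(f(cons(e, e), cons(cons(c, q(e)), cons(e, c))), c), q(f(e, e))))   [R2 at 2]
2. cons(e, cons(cons(f(cons(e, e), cons(cons(c, q(e)), cons(e, c))), c), q(f(e, e))))  →  cons(e, cons(cons(c, c), q(f(e, e))))   [R1 at 2.1.1]
3. cons(e, cons(cons(c, c), q(f(e, e))))  →  cons(e, cons(cons(c, c), f(e, e)))   [R2 at 2.2]
4. cons(e, cons(cons(c, c), f(e, e)))  →  cons(e, cons(cons(c, c), cons(e, e)))   [R3 at 2.2]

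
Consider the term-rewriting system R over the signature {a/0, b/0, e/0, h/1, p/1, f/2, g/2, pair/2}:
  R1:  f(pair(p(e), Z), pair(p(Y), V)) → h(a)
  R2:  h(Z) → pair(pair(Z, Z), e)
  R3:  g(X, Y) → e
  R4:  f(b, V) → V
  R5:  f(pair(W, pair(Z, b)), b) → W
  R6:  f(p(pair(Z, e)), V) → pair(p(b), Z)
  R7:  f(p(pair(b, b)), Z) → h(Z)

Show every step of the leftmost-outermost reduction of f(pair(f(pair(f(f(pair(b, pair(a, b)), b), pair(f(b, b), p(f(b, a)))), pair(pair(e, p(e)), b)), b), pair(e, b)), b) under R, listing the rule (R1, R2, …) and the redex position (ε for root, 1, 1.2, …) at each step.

pair(b, p(a))

1. f(pair(f(pair(f(f(pair(b, pair(a, b)), b), pair(f(b, b), p(f(b, a)))), pair(pair(e, p(e)), b)), b), pair(e, b)), b)  →  f(pair(f(f(pair(b, pair(a, b)), b), pair(f(b, b), p(f(b, a)))), pair(pair(e, p(e)), b)), b)   [R5 at ε]
2. f(pair(f(f(pair(b, pair(a, b)), b), pair(f(b, b), p(f(b, a)))), pair(pair(e, p(e)), b)), b)  →  f(f(pair(b, pair(a, b)), b), pair(f(b, b), p(f(b, a))))   [R5 at ε]
3. f(f(pair(b, pair(a, b)), b), pair(f(b, b), p(f(b, a))))  →  f(b, pair(f(b, b), p(f(b, a))))   [R5 at 1]
4. f(b, pair(f(b, b), p(f(b, a))))  →  pair(f(b, b), p(f(b, a)))   [R4 at ε]
5. pair(f(b, b), p(f(b, a)))  →  pair(b, p(f(b, a)))   [R4 at 1]
6. pair(b, p(f(b, a)))  →  pair(b, p(a))   [R4 at 2.1]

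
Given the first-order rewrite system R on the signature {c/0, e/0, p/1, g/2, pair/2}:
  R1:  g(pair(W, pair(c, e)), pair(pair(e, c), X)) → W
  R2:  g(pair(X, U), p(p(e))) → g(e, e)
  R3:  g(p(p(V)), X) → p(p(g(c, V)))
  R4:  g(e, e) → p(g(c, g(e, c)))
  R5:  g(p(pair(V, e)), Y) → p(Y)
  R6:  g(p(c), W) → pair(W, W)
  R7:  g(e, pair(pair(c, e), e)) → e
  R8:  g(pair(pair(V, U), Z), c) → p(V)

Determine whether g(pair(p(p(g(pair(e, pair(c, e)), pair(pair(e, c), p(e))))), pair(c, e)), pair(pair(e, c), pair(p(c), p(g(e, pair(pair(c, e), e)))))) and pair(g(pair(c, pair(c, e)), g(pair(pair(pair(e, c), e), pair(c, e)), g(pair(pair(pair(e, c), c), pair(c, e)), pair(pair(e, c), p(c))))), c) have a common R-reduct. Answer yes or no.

no — NF(t₁) = p(p(e)), NF(t₂) = pair(c, c)

Reduce t₁ = g(pair(p(p(g(pair(e, pair(c, e)), pair(pair(e, c), p(e))))), pair(c, e)), pair(pair(e, c), pair(p(c), p(g(e, pair(pair(c, e), e)))))):
1. g(pair(p(p(g(pair(e, pair(c, e)), pair(pair(e, c), p(e))))), pair(c, e)), pair(pair(e, c), pair(p(c), p(g(e, pair(pair(c, e), e))))))  →  p(p(g(pair(e, pair(c, e)), pair(pair(e, c), p(e)))))   [R1 at ε]
2. p(p(g(pair(e, pair(c, e)), pair(pair(e, c), p(e)))))  →  p(p(e))   [R1 at 1.1]

Reduce t₂ = pair(g(pair(c, pair(c, e)), g(pair(pair(pair(e, c), e), pair(c, e)), g(pair(pair(pair(e, c), c), pair(c, e)), pair(pair(e, c), p(c))))), c):
1. pair(g(pair(c, pair(c, e)), g(pair(pair(pair(e, c), e), pair(c, e)), g(pair(pair(pair(e, c), c), pair(c, e)), pair(pair(e, c), p(c))))), c)  →  pair(g(pair(c, pair(c, e)), g(pair(pair(pair(e, c), e), pair(c, e)), pair(pair(e, c), c))), c)   [R1 at 1.2.2]
2. pair(g(pair(c, pair(c, e)), g(pair(pair(pair(e, c), e), pair(c, e)), pair(pair(e, c), c))), c)  →  pair(g(pair(c, pair(c, e)), pair(pair(e, c), e)), c)   [R1 at 1.2]
3. pair(g(pair(c, pair(c, e)), pair(pair(e, c), e)), c)  →  pair(c, c)   [R1 at 1]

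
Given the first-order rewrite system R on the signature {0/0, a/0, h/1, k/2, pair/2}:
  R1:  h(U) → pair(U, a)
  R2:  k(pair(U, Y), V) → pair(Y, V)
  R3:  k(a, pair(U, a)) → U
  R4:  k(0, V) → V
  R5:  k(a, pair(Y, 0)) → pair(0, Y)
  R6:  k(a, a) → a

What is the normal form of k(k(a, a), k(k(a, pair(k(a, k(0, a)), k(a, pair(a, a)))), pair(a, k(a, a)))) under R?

a

1. k(k(a, a), k(k(a, pair(k(a, k(0, a)), k(a, pair(a, a)))), pair(a, k(a, a))))  →  k(a, k(k(a, pair(k(a, k(0, a)), k(a, pair(a, a)))), pair(a, k(a, a))))   [R6 at 1]
2. k(a, k(k(a, pair(k(a, k(0, a)), k(a, pair(a, a)))), pair(a, k(a, a))))  →  k(a, k(k(a, pair(k(a, a), k(a, pair(a, a)))), pair(a, k(a, a))))   [R4 at 2.1.2.1.2]
3. k(a, k(k(a, pair(k(a, a), k(a, pair(a, a)))), pair(a, k(a, a))))  →  k(a, k(k(a, pair(a, k(a, pair(a, a)))), pair(a, k(a, a))))   [R6 at 2.1.2.1]
4. k(a, k(k(a, pair(a, k(a, pair(a, a)))), pair(a, k(a, a))))  →  k(a, k(k(a, pair(a, a)), pair(a, k(a, a))))   [R3 at 2.1.2.2]
5. k(a, k(k(a, pair(a, a)), pair(a, k(a, a))))  →  k(a, k(a, pair(a, k(a, a))))   [R3 at 2.1]
6. k(a, k(a, pair(a, k(a, a))))  →  k(a, k(a, pair(a, a)))   [R6 at 2.2.2]
7. k(a, k(a, pair(a, a)))  →  k(a, a)   [R3 at 2]
8. k(a, a)  →  a   [R6 at ε]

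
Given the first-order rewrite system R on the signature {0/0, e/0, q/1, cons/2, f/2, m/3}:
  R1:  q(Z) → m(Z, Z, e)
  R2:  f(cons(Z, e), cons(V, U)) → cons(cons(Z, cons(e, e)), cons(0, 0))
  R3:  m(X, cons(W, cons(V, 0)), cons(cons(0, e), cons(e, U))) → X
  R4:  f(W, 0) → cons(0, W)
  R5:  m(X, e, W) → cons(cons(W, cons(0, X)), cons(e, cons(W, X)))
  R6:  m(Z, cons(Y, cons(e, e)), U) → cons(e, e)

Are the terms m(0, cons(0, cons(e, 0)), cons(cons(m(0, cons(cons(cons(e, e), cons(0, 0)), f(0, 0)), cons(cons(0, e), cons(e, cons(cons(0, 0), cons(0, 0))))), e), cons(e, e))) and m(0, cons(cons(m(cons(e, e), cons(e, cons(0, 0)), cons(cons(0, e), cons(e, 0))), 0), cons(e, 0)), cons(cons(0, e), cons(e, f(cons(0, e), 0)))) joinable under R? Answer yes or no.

yes — NF(t₁) = 0, NF(t₂) = 0

Reduce t₁ = m(0, cons(0, cons(e, 0)), cons(cons(m(0, cons(cons(cons(e, e), cons(0, 0)), f(0, 0)), cons(cons(0, e), cons(e, cons(cons(0, 0), cons(0, 0))))), e), cons(e, e))):
1. m(0, cons(0, cons(e, 0)), cons(cons(m(0, cons(cons(cons(e, e), cons(0, 0)), f(0, 0)), cons(cons(0, e), cons(e, cons(cons(0, 0), cons(0, 0))))), e), cons(e, e)))  →  m(0, cons(0, cons(e, 0)), cons(cons(m(0, cons(cons(cons(e, e), cons(0, 0)), cons(0, 0)), cons(cons(0, e), cons(e, cons(cons(0, 0), cons(0, 0))))), e), cons(e, e)))   [R4 at 3.1.1.2.2]
2. m(0, cons(0, cons(e, 0)), cons(cons(m(0, cons(cons(cons(e, e), cons(0, 0)), cons(0, 0)), cons(cons(0, e), cons(e, cons(cons(0, 0), cons(0, 0))))), e), cons(e, e)))  →  m(0, cons(0, cons(e, 0)), cons(cons(0, e), cons(e, e)))   [R3 at 3.1.1]
3. m(0, cons(0, cons(e, 0)), cons(cons(0, e), cons(e, e)))  →  0   [R3 at ε]

Reduce t₂ = m(0, cons(cons(m(cons(e, e), cons(e, cons(0, 0)), cons(cons(0, e), cons(e, 0))), 0), cons(e, 0)), cons(cons(0, e), cons(e, f(cons(0, e), 0)))):
1. m(0, cons(cons(m(cons(e, e), cons(e, cons(0, 0)), cons(cons(0, e), cons(e, 0))), 0), cons(e, 0)), cons(cons(0, e), cons(e, f(cons(0, e), 0))))  →  0   [R3 at ε]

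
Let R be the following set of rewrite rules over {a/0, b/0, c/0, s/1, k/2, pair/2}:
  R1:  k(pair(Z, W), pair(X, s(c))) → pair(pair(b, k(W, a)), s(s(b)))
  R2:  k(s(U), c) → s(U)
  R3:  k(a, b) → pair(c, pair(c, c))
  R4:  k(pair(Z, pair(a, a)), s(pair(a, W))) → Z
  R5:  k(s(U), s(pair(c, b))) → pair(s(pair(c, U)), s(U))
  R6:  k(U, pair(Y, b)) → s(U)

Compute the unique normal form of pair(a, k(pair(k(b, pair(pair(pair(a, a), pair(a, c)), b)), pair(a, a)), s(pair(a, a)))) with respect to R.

1. pair(a, k(pair(k(b, pair(pair(pair(a, a), pair(a, c)), b)), pair(a, a)), s(pair(a, a))))  →  pair(a, k(b, pair(pair(pair(a, a), pair(a, c)), b)))   [R4 at 2]
2. pair(a, k(b, pair(pair(pair(a, a), pair(a, c)), b)))  →  pair(a, s(b))   [R6 at 2]

pair(a, s(b))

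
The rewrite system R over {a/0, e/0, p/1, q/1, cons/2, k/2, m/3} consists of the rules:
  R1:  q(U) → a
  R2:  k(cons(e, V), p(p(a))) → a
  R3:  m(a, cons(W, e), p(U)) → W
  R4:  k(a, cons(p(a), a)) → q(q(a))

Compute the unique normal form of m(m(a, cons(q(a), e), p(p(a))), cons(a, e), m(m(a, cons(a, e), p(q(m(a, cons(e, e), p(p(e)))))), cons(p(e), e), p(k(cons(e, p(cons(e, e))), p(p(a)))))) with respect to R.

1. m(m(a, cons(q(a), e), p(p(a))), cons(a, e), m(m(a, cons(a, e), p(q(m(a, cons(e, e), p(p(e)))))), cons(p(e), e), p(k(cons(e, p(cons(e, e))), p(p(a))))))  →  m(q(a), cons(a, e), m(m(a, cons(a, e), p(q(m(a, cons(e, e), p(p(e)))))), cons(p(e), e), p(k(cons(e, p(cons(e, e))), p(p(a))))))   [R3 at 1]
2. m(q(a), cons(a, e), m(m(a, cons(a, e), p(q(m(a, cons(e, e), p(p(e)))))), cons(p(e), e), p(k(cons(e, p(cons(e, e))), p(p(a))))))  →  m(a, cons(a, e), m(m(a, cons(a, e), p(q(m(a, cons(e, e), p(p(e)))))), cons(p(e), e), p(k(cons(e, p(cons(e, e))), p(p(a))))))   [R1 at 1]
3. m(a, cons(a, e), m(m(a, cons(a, e), p(q(m(a, cons(e, e), p(p(e)))))), cons(p(e), e), p(k(cons(e, p(cons(e, e))), p(p(a))))))  →  m(a, cons(a, e), m(a, cons(p(e), e), p(k(cons(e, p(cons(e, e))), p(p(a))))))   [R3 at 3.1]
4. m(a, cons(a, e), m(a, cons(p(e), e), p(k(cons(e, p(cons(e, e))), p(p(a))))))  →  m(a, cons(a, e), p(e))   [R3 at 3]
5. m(a, cons(a, e), p(e))  →  a   [R3 at ε]

a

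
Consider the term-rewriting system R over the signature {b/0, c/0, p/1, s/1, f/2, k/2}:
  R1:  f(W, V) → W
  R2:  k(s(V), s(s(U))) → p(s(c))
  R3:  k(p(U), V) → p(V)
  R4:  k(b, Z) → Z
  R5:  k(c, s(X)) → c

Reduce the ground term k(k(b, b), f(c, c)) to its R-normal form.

c

1. k(k(b, b), f(c, c))  →  k(b, f(c, c))   [R4 at 1]
2. k(b, f(c, c))  →  f(c, c)   [R4 at ε]
3. f(c, c)  →  c   [R1 at ε]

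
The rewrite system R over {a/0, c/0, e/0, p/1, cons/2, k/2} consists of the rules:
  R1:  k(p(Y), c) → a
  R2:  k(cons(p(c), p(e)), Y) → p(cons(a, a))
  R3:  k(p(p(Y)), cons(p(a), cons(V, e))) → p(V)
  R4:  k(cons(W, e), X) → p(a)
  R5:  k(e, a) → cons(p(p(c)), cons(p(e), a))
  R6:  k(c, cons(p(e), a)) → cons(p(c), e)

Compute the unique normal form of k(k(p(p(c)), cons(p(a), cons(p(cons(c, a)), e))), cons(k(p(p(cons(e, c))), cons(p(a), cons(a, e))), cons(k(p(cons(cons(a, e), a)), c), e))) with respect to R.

1. k(k(p(p(c)), cons(p(a), cons(p(cons(c, a)), e))), cons(k(p(p(cons(e, c))), cons(p(a), cons(a, e))), cons(k(p(cons(cons(a, e), a)), c), e)))  →  k(p(p(cons(c, a))), cons(k(p(p(cons(e, c))), cons(p(a), cons(a, e))), cons(k(p(cons(cons(a, e), a)), c), e)))   [R3 at 1]
2. k(p(p(cons(c, a))), cons(k(p(p(cons(e, c))), cons(p(a), cons(a, e))), cons(k(p(cons(cons(a, e), a)), c), e)))  →  k(p(p(cons(c, a))), cons(p(a), cons(k(p(cons(cons(a, e), a)), c), e)))   [R3 at 2.1]
3. k(p(p(cons(c, a))), cons(p(a), cons(k(p(cons(cons(a, e), a)), c), e)))  →  p(k(p(cons(cons(a, e), a)), c))   [R3 at ε]
4. p(k(p(cons(cons(a, e), a)), c))  →  p(a)   [R1 at 1]

p(a)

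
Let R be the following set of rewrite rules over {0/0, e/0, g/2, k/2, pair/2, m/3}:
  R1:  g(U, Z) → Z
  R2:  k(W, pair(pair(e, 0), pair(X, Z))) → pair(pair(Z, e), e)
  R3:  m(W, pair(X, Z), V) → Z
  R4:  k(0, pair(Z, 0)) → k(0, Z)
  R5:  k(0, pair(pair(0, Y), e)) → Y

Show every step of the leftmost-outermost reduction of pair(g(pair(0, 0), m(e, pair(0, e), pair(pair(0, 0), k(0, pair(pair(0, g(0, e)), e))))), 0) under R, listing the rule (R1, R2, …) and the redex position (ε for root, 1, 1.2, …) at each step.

pair(e, 0)

1. pair(g(pair(0, 0), m(e, pair(0, e), pair(pair(0, 0), k(0, pair(pair(0, g(0, e)), e))))), 0)  →  pair(m(e, pair(0, e), pair(pair(0, 0), k(0, pair(pair(0, g(0, e)), e)))), 0)   [R1 at 1]
2. pair(m(e, pair(0, e), pair(pair(0, 0), k(0, pair(pair(0, g(0, e)), e)))), 0)  →  pair(e, 0)   [R3 at 1]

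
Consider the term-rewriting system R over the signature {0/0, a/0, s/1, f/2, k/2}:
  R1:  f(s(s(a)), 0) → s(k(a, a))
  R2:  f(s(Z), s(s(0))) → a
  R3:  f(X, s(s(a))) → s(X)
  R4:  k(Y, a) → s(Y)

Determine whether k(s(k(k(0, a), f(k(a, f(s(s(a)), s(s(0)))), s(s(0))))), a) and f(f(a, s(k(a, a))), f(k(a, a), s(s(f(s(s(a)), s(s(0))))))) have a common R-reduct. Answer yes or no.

no — NF(t₁) = s(s(s(s(0)))), NF(t₂) = s(s(a))

Reduce t₁ = k(s(k(k(0, a), f(k(a, f(s(s(a)), s(s(0)))), s(s(0))))), a):
1. k(s(k(k(0, a), f(k(a, f(s(s(a)), s(s(0)))), s(s(0))))), a)  →  s(s(k(k(0, a), f(k(a, f(s(s(a)), s(s(0)))), s(s(0))))))   [R4 at ε]
2. s(s(k(k(0, a), f(k(a, f(s(s(a)), s(s(0)))), s(s(0))))))  →  s(s(k(s(0), f(k(a, f(s(s(a)), s(s(0)))), s(s(0))))))   [R4 at 1.1.1]
3. s(s(k(s(0), f(k(a, f(s(s(a)), s(s(0)))), s(s(0))))))  →  s(s(k(s(0), f(k(a, a), s(s(0))))))   [R2 at 1.1.2.1.2]
4. s(s(k(s(0), f(k(a, a), s(s(0))))))  →  s(s(k(s(0), f(s(a), s(s(0))))))   [R4 at 1.1.2.1]
5. s(s(k(s(0), f(s(a), s(s(0))))))  →  s(s(k(s(0), a)))   [R2 at 1.1.2]
6. s(s(k(s(0), a)))  →  s(s(s(s(0))))   [R4 at 1.1]

Reduce t₂ = f(f(a, s(k(a, a))), f(k(a, a), s(s(f(s(s(a)), s(s(0))))))):
1. f(f(a, s(k(a, a))), f(k(a, a), s(s(f(s(s(a)), s(s(0)))))))  →  f(f(a, s(s(a))), f(k(a, a), s(s(f(s(s(a)), s(s(0)))))))   [R4 at 1.2.1]
2. f(f(a, s(s(a))), f(k(a, a), s(s(f(s(s(a)), s(s(0)))))))  →  f(s(a), f(k(a, a), s(s(f(s(s(a)), s(s(0)))))))   [R3 at 1]
3. f(s(a), f(k(a, a), s(s(f(s(s(a)), s(s(0)))))))  →  f(s(a), f(s(a), s(s(f(s(s(a)), s(s(0)))))))   [R4 at 2.1]
4. f(s(a), f(s(a), s(s(f(s(s(a)), s(s(0)))))))  →  f(s(a), f(s(a), s(s(a))))   [R2 at 2.2.1.1]
5. f(s(a), f(s(a), s(s(a))))  →  f(s(a), s(s(a)))   [R3 at 2]
6. f(s(a), s(s(a)))  →  s(s(a))   [R3 at ε]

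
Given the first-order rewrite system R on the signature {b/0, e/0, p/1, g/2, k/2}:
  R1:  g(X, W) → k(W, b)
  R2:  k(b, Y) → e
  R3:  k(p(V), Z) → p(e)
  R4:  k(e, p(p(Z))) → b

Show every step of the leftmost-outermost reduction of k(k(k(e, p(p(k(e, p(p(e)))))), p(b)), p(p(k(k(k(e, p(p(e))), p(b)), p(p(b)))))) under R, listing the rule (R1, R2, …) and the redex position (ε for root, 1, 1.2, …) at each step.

b

1. k(k(k(e, p(p(k(e, p(p(e)))))), p(b)), p(p(k(k(k(e, p(p(e))), p(b)), p(p(b))))))  →  k(k(b, p(b)), p(p(k(k(k(e, p(p(e))), p(b)), p(p(b))))))   [R4 at 1.1]
2. k(k(b, p(b)), p(p(k(k(k(e, p(p(e))), p(b)), p(p(b))))))  →  k(e, p(p(k(k(k(e, p(p(e))), p(b)), p(p(b))))))   [R2 at 1]
3. k(e, p(p(k(k(k(e, p(p(e))), p(b)), p(p(b))))))  →  b   [R4 at ε]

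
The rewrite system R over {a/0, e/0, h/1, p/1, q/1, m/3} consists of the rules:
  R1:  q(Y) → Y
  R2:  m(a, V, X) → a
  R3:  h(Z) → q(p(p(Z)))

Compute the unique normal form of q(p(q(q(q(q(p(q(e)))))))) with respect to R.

1. q(p(q(q(q(q(p(q(e))))))))  →  p(q(q(q(q(p(q(e)))))))   [R1 at ε]
2. p(q(q(q(q(p(q(e)))))))  →  p(q(q(q(p(q(e))))))   [R1 at 1]
3. p(q(q(q(p(q(e))))))  →  p(q(q(p(q(e)))))   [R1 at 1]
4. p(q(q(p(q(e)))))  →  p(q(p(q(e))))   [R1 at 1]
5. p(q(p(q(e))))  →  p(p(q(e)))   [R1 at 1]
6. p(p(q(e)))  →  p(p(e))   [R1 at 1.1]

p(p(e))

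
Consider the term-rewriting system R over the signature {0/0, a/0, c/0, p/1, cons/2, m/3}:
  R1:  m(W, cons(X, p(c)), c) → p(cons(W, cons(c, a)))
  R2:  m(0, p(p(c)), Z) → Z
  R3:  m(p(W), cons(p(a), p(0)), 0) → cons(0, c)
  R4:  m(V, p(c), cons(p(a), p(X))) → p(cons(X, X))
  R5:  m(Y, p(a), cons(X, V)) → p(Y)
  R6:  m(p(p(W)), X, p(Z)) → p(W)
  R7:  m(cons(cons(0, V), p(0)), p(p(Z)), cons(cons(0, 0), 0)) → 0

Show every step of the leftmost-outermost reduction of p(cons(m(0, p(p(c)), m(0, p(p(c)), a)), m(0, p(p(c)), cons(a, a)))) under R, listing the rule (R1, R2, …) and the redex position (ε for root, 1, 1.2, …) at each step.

1. p(cons(m(0, p(p(c)), m(0, p(p(c)), a)), m(0, p(p(c)), cons(a, a))))  →  p(cons(m(0, p(p(c)), a), m(0, p(p(c)), cons(a, a))))   [R2 at 1.1]
2. p(cons(m(0, p(p(c)), a), m(0, p(p(c)), cons(a, a))))  →  p(cons(a, m(0, p(p(c)), cons(a, a))))   [R2 at 1.1]
3. p(cons(a, m(0, p(p(c)), cons(a, a))))  →  p(cons(a, cons(a, a)))   [R2 at 1.2]

p(cons(a, cons(a, a)))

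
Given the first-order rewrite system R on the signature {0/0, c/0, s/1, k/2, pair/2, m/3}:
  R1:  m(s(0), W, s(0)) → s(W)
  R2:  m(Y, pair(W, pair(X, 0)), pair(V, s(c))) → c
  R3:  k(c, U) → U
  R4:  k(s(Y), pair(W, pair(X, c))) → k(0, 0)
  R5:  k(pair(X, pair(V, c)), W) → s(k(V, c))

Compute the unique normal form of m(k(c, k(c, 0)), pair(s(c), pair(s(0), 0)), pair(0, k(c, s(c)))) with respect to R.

1. m(k(c, k(c, 0)), pair(s(c), pair(s(0), 0)), pair(0, k(c, s(c))))  →  m(k(c, 0), pair(s(c), pair(s(0), 0)), pair(0, k(c, s(c))))   [R3 at 1]
2. m(k(c, 0), pair(s(c), pair(s(0), 0)), pair(0, k(c, s(c))))  →  m(0, pair(s(c), pair(s(0), 0)), pair(0, k(c, s(c))))   [R3 at 1]
3. m(0, pair(s(c), pair(s(0), 0)), pair(0, k(c, s(c))))  →  m(0, pair(s(c), pair(s(0), 0)), pair(0, s(c)))   [R3 at 3.2]
4. m(0, pair(s(c), pair(s(0), 0)), pair(0, s(c)))  →  c   [R2 at ε]

c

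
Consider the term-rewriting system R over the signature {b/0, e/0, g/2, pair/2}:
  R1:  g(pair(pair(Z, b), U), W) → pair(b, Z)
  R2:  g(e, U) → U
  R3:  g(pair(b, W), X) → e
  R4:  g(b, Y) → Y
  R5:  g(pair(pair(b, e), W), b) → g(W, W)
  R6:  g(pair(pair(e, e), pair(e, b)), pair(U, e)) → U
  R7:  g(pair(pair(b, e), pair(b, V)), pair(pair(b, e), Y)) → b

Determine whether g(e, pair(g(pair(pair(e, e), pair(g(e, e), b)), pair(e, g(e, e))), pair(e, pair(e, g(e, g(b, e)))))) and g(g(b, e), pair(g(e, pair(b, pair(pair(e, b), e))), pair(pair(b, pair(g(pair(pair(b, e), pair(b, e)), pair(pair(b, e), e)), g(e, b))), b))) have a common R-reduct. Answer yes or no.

no — NF(t₁) = pair(e, pair(e, pair(e, e))), NF(t₂) = pair(pair(b, pair(pair(e, b), e)), pair(pair(b, pair(b, b)), b))

Reduce t₁ = g(e, pair(g(pair(pair(e, e), pair(g(e, e), b)), pair(e, g(e, e))), pair(e, pair(e, g(e, g(b, e)))))):
1. g(e, pair(g(pair(pair(e, e), pair(g(e, e), b)), pair(e, g(e, e))), pair(e, pair(e, g(e, g(b, e))))))  →  pair(g(pair(pair(e, e), pair(g(e, e), b)), pair(e, g(e, e))), pair(e, pair(e, g(e, g(b, e)))))   [R2 at ε]
2. pair(g(pair(pair(e, e), pair(g(e, e), b)), pair(e, g(e, e))), pair(e, pair(e, g(e, g(b, e)))))  →  pair(g(pair(pair(e, e), pair(e, b)), pair(e, g(e, e))), pair(e, pair(e, g(e, g(b, e)))))   [R2 at 1.1.2.1]
3. pair(g(pair(pair(e, e), pair(e, b)), pair(e, g(e, e))), pair(e, pair(e, g(e, g(b, e)))))  →  pair(g(pair(pair(e, e), pair(e, b)), pair(e, e)), pair(e, pair(e, g(e, g(b, e)))))   [R2 at 1.2.2]
4. pair(g(pair(pair(e, e), pair(e, b)), pair(e, e)), pair(e, pair(e, g(e, g(b, e)))))  →  pair(e, pair(e, pair(e, g(e, g(b, e)))))   [R6 at 1]
5. pair(e, pair(e, pair(e, g(e, g(b, e)))))  →  pair(e, pair(e, pair(e, g(b, e))))   [R2 at 2.2.2]
6. pair(e, pair(e, pair(e, g(b, e))))  →  pair(e, pair(e, pair(e, e)))   [R4 at 2.2.2]

Reduce t₂ = g(g(b, e), pair(g(e, pair(b, pair(pair(e, b), e))), pair(pair(b, pair(g(pair(pair(b, e), pair(b, e)), pair(pair(b, e), e)), g(e, b))), b))):
1. g(g(b, e), pair(g(e, pair(b, pair(pair(e, b), e))), pair(pair(b, pair(g(pair(pair(b, e), pair(b, e)), pair(pair(b, e), e)), g(e, b))), b)))  →  g(e, pair(g(e, pair(b, pair(pair(e, b), e))), pair(pair(b, pair(g(pair(pair(b, e), pair(b, e)), pair(pair(b, e), e)), g(e, b))), b)))   [R4 at 1]
2. g(e, pair(g(e, pair(b, pair(pair(e, b), e))), pair(pair(b, pair(g(pair(pair(b, e), pair(b, e)), pair(pair(b, e), e)), g(e, b))), b)))  →  pair(g(e, pair(b, pair(pair(e, b), e))), pair(pair(b, pair(g(pair(pair(b, e), pair(b, e)), pair(pair(b, e), e)), g(e, b))), b))   [R2 at ε]
3. pair(g(e, pair(b, pair(pair(e, b), e))), pair(pair(b, pair(g(pair(pair(b, e), pair(b, e)), pair(pair(b, e), e)), g(e, b))), b))  →  pair(pair(b, pair(pair(e, b), e)), pair(pair(b, pair(g(pair(pair(b, e), pair(b, e)), pair(pair(b, e), e)), g(e, b))), b))   [R2 at 1]
4. pair(pair(b, pair(pair(e, b), e)), pair(pair(b, pair(g(pair(pair(b, e), pair(b, e)), pair(pair(b, e), e)), g(e, b))), b))  →  pair(pair(b, pair(pair(e, b), e)), pair(pair(b, pair(b, g(e, b))), b))   [R7 at 2.1.2.1]
5. pair(pair(b, pair(pair(e, b), e)), pair(pair(b, pair(b, g(e, b))), b))  →  pair(pair(b, pair(pair(e, b), e)), pair(pair(b, pair(b, b)), b))   [R2 at 2.1.2.2]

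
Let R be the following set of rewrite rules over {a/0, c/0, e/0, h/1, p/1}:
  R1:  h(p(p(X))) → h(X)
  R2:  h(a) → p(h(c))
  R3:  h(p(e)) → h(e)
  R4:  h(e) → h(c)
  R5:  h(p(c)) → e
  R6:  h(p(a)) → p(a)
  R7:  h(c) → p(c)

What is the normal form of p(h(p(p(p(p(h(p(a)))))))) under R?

p(p(a))

1. p(h(p(p(p(p(h(p(a))))))))  →  p(h(p(p(h(p(a))))))   [R1 at 1]
2. p(h(p(p(h(p(a))))))  →  p(h(h(p(a))))   [R1 at 1]
3. p(h(h(p(a))))  →  p(h(p(a)))   [R6 at 1.1]
4. p(h(p(a)))  →  p(p(a))   [R6 at 1]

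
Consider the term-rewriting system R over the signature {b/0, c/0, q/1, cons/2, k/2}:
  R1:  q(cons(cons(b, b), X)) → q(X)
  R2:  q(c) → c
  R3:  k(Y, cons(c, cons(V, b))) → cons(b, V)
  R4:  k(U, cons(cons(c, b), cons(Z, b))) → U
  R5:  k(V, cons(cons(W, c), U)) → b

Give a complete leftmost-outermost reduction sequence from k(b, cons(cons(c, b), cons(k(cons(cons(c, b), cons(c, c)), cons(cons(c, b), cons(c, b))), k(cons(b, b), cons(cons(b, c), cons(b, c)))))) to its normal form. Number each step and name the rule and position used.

1. k(b, cons(cons(c, b), cons(k(cons(cons(c, b), cons(c, c)), cons(cons(c, b), cons(c, b))), k(cons(b, b), cons(cons(b, c), cons(b, c))))))  →  k(b, cons(cons(c, b), cons(cons(cons(c, b), cons(c, c)), k(cons(b, b), cons(cons(b, c), cons(b, c))))))   [R4 at 2.2.1]
2. k(b, cons(cons(c, b), cons(cons(cons(c, b), cons(c, c)), k(cons(b, b), cons(cons(b, c), cons(b, c))))))  →  k(b, cons(cons(c, b), cons(cons(cons(c, b), cons(c, c)), b)))   [R5 at 2.2.2]
3. k(b, cons(cons(c, b), cons(cons(cons(c, b), cons(c, c)), b)))  →  b   [R4 at ε]

b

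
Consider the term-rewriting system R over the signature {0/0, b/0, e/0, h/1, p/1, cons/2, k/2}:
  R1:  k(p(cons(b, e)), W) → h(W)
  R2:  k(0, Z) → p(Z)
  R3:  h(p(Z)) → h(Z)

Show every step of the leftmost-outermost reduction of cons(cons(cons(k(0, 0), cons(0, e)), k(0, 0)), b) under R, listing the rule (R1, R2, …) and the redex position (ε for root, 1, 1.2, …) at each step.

cons(cons(cons(p(0), cons(0, e)), p(0)), b)

1. cons(cons(cons(k(0, 0), cons(0, e)), k(0, 0)), b)  →  cons(cons(cons(p(0), cons(0, e)), k(0, 0)), b)   [R2 at 1.1.1]
2. cons(cons(cons(p(0), cons(0, e)), k(0, 0)), b)  →  cons(cons(cons(p(0), cons(0, e)), p(0)), b)   [R2 at 1.2]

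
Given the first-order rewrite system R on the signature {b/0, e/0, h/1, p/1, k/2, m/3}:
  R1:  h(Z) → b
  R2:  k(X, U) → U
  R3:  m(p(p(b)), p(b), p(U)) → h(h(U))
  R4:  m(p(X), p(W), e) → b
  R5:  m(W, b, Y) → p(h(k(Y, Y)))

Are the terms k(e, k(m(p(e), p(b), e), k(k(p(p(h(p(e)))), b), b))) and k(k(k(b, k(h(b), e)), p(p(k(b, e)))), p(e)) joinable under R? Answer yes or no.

no — NF(t₁) = b, NF(t₂) = p(e)

Reduce t₁ = k(e, k(m(p(e), p(b), e), k(k(p(p(h(p(e)))), b), b))):
1. k(e, k(m(p(e), p(b), e), k(k(p(p(h(p(e)))), b), b)))  →  k(m(p(e), p(b), e), k(k(p(p(h(p(e)))), b), b))   [R2 at ε]
2. k(m(p(e), p(b), e), k(k(p(p(h(p(e)))), b), b))  →  k(k(p(p(h(p(e)))), b), b)   [R2 at ε]
3. k(k(p(p(h(p(e)))), b), b)  →  b   [R2 at ε]

Reduce t₂ = k(k(k(b, k(h(b), e)), p(p(k(b, e)))), p(e)):
1. k(k(k(b, k(h(b), e)), p(p(k(b, e)))), p(e))  →  p(e)   [R2 at ε]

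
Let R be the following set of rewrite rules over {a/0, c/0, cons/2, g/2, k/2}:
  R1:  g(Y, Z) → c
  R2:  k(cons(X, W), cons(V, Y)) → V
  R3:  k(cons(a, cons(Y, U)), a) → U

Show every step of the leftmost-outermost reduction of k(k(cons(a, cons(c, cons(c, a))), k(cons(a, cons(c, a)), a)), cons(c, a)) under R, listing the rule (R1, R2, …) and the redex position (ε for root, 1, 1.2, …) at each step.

1. k(k(cons(a, cons(c, cons(c, a))), k(cons(a, cons(c, a)), a)), cons(c, a))  →  k(k(cons(a, cons(c, cons(c, a))), a), cons(c, a))   [R3 at 1.2]
2. k(k(cons(a, cons(c, cons(c, a))), a), cons(c, a))  →  k(cons(c, a), cons(c, a))   [R3 at 1]
3. k(cons(c, a), cons(c, a))  →  c   [R2 at ε]

c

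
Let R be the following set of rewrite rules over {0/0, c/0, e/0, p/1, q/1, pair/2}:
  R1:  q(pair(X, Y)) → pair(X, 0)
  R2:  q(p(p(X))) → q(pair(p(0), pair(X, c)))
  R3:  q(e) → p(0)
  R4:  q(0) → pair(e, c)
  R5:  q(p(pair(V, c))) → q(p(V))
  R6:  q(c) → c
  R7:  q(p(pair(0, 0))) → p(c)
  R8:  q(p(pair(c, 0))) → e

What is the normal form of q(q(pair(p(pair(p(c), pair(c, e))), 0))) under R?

pair(p(pair(p(c), pair(c, e))), 0)

1. q(q(pair(p(pair(p(c), pair(c, e))), 0)))  →  q(pair(p(pair(p(c), pair(c, e))), 0))   [R1 at 1]
2. q(pair(p(pair(p(c), pair(c, e))), 0))  →  pair(p(pair(p(c), pair(c, e))), 0)   [R1 at ε]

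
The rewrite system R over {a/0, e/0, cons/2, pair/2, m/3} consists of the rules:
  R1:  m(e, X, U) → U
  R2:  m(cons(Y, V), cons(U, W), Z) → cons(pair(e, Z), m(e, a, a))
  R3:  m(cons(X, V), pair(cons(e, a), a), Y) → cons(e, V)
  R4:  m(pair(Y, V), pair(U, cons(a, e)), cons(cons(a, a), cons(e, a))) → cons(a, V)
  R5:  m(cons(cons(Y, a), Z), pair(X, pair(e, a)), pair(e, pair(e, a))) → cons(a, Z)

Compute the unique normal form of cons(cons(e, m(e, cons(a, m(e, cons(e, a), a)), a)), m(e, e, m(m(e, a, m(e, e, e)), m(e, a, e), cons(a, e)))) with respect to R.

1. cons(cons(e, m(e, cons(a, m(e, cons(e, a), a)), a)), m(e, e, m(m(e, a, m(e, e, e)), m(e, a, e), cons(a, e))))  →  cons(cons(e, a), m(e, e, m(m(e, a, m(e, e, e)), m(e, a, e), cons(a, e))))   [R1 at 1.2]
2. cons(cons(e, a), m(e, e, m(m(e, a, m(e, e, e)), m(e, a, e), cons(a, e))))  →  cons(cons(e, a), m(m(e, a, m(e, e, e)), m(e, a, e), cons(a, e)))   [R1 at 2]
3. cons(cons(e, a), m(m(e, a, m(e, e, e)), m(e, a, e), cons(a, e)))  →  cons(cons(e, a), m(m(e, e, e), m(e, a, e), cons(a, e)))   [R1 at 2.1]
4. cons(cons(e, a), m(m(e, e, e), m(e, a, e), cons(a, e)))  →  cons(cons(e, a), m(e, m(e, a, e), cons(a, e)))   [R1 at 2.1]
5. cons(cons(e, a), m(e, m(e, a, e), cons(a, e)))  →  cons(cons(e, a), cons(a, e))   [R1 at 2]

cons(cons(e, a), cons(a, e))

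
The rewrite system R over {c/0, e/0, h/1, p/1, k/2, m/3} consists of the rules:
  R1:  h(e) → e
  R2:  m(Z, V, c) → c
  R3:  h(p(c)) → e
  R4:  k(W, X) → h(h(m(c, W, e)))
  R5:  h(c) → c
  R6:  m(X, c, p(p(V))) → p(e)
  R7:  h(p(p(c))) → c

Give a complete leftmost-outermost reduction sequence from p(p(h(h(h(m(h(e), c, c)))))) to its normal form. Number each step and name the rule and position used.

p(p(c))

1. p(p(h(h(h(m(h(e), c, c))))))  →  p(p(h(h(h(c)))))   [R2 at 1.1.1.1.1]
2. p(p(h(h(h(c)))))  →  p(p(h(h(c))))   [R5 at 1.1.1.1]
3. p(p(h(h(c))))  →  p(p(h(c)))   [R5 at 1.1.1]
4. p(p(h(c)))  →  p(p(c))   [R5 at 1.1]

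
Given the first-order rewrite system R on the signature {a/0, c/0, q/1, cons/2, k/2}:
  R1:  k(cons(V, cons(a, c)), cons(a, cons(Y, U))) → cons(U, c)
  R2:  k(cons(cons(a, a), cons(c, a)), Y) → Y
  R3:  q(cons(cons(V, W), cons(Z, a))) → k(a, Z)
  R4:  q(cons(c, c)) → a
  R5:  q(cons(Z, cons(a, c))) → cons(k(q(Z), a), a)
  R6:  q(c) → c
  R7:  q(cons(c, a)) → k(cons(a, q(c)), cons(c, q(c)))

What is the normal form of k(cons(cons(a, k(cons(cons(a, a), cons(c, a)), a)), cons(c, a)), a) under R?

a

1. k(cons(cons(a, k(cons(cons(a, a), cons(c, a)), a)), cons(c, a)), a)  →  k(cons(cons(a, a), cons(c, a)), a)   [R2 at 1.1.2]
2. k(cons(cons(a, a), cons(c, a)), a)  →  a   [R2 at ε]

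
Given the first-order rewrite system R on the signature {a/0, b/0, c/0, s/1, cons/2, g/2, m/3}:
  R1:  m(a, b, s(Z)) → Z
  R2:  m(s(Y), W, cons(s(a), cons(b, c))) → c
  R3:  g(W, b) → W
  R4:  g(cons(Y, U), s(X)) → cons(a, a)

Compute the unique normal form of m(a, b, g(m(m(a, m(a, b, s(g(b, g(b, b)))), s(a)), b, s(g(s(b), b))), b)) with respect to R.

b

1. m(a, b, g(m(m(a, m(a, b, s(g(b, g(b, b)))), s(a)), b, s(g(s(b), b))), b))  →  m(a, b, m(m(a, m(a, b, s(g(b, g(b, b)))), s(a)), b, s(g(s(b), b))))   [R3 at 3]
2. m(a, b, m(m(a, m(a, b, s(g(b, g(b, b)))), s(a)), b, s(g(s(b), b))))  →  m(a, b, m(m(a, g(b, g(b, b)), s(a)), b, s(g(s(b), b))))   [R1 at 3.1.2]
3. m(a, b, m(m(a, g(b, g(b, b)), s(a)), b, s(g(s(b), b))))  →  m(a, b, m(m(a, g(b, b), s(a)), b, s(g(s(b), b))))   [R3 at 3.1.2.2]
4. m(a, b, m(m(a, g(b, b), s(a)), b, s(g(s(b), b))))  →  m(a, b, m(m(a, b, s(a)), b, s(g(s(b), b))))   [R3 at 3.1.2]
5. m(a, b, m(m(a, b, s(a)), b, s(g(s(b), b))))  →  m(a, b, m(a, b, s(g(s(b), b))))   [R1 at 3.1]
6. m(a, b, m(a, b, s(g(s(b), b))))  →  m(a, b, g(s(b), b))   [R1 at 3]
7. m(a, b, g(s(b), b))  →  m(a, b, s(b))   [R3 at 3]
8. m(a, b, s(b))  →  b   [R1 at ε]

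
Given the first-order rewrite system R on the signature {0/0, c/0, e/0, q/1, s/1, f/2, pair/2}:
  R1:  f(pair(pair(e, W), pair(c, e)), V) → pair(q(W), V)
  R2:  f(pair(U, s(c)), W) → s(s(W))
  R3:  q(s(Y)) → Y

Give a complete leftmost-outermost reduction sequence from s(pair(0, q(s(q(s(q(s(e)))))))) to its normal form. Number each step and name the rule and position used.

s(pair(0, e))

1. s(pair(0, q(s(q(s(q(s(e))))))))  →  s(pair(0, q(s(q(s(e))))))   [R3 at 1.2]
2. s(pair(0, q(s(q(s(e))))))  →  s(pair(0, q(s(e))))   [R3 at 1.2]
3. s(pair(0, q(s(e))))  →  s(pair(0, e))   [R3 at 1.2]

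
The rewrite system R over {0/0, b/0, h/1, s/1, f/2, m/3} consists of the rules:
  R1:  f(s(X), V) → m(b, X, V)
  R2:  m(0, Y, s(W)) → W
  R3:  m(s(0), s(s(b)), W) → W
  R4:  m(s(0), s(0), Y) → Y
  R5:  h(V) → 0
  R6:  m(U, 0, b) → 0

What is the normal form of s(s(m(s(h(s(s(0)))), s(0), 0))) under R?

s(s(0))

1. s(s(m(s(h(s(s(0)))), s(0), 0)))  →  s(s(m(s(0), s(0), 0)))   [R5 at 1.1.1.1]
2. s(s(m(s(0), s(0), 0)))  →  s(s(0))   [R4 at 1.1]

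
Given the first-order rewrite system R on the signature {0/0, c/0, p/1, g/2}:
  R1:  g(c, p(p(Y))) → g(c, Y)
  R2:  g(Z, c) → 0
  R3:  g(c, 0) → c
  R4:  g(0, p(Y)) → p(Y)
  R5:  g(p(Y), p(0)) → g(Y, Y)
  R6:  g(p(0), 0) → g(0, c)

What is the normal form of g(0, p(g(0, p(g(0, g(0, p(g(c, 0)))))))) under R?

1. g(0, p(g(0, p(g(0, g(0, p(g(c, 0))))))))  →  p(g(0, p(g(0, g(0, p(g(c, 0)))))))   [R4 at ε]
2. p(g(0, p(g(0, g(0, p(g(c, 0)))))))  →  p(p(g(0, g(0, p(g(c, 0))))))   [R4 at 1]
3. p(p(g(0, g(0, p(g(c, 0))))))  →  p(p(g(0, p(g(c, 0)))))   [R4 at 1.1.2]
4. p(p(g(0, p(g(c, 0)))))  →  p(p(p(g(c, 0))))   [R4 at 1.1]
5. p(p(p(g(c, 0))))  →  p(p(p(c)))   [R3 at 1.1.1]

p(p(p(c)))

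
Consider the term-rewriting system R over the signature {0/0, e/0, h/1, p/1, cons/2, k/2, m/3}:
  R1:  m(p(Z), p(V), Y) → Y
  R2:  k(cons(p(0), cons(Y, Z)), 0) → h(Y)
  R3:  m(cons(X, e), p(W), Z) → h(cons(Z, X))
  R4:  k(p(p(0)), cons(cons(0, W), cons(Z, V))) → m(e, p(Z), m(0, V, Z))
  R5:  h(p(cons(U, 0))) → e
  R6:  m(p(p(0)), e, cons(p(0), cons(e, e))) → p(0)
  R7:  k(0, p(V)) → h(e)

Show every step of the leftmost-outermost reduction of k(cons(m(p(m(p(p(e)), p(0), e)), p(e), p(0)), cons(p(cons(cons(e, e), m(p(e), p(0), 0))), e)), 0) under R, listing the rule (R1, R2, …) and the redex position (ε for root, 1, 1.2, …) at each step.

e

1. k(cons(m(p(m(p(p(e)), p(0), e)), p(e), p(0)), cons(p(cons(cons(e, e), m(p(e), p(0), 0))), e)), 0)  →  k(cons(p(0), cons(p(cons(cons(e, e), m(p(e), p(0), 0))), e)), 0)   [R1 at 1.1]
2. k(cons(p(0), cons(p(cons(cons(e, e), m(p(e), p(0), 0))), e)), 0)  →  h(p(cons(cons(e, e), m(p(e), p(0), 0))))   [R2 at ε]
3. h(p(cons(cons(e, e), m(p(e), p(0), 0))))  →  h(p(cons(cons(e, e), 0)))   [R1 at 1.1.2]
4. h(p(cons(cons(e, e), 0)))  →  e   [R5 at ε]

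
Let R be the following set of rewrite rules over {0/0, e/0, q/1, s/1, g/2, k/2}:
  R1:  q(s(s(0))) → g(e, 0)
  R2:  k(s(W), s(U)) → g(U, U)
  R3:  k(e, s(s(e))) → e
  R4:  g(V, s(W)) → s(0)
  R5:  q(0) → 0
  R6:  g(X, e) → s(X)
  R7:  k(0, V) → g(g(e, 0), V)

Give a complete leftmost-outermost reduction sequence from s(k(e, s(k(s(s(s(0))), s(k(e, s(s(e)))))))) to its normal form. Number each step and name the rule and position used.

s(e)

1. s(k(e, s(k(s(s(s(0))), s(k(e, s(s(e))))))))  →  s(k(e, s(g(k(e, s(s(e))), k(e, s(s(e)))))))   [R2 at 1.2.1]
2. s(k(e, s(g(k(e, s(s(e))), k(e, s(s(e)))))))  →  s(k(e, s(g(e, k(e, s(s(e)))))))   [R3 at 1.2.1.1]
3. s(k(e, s(g(e, k(e, s(s(e)))))))  →  s(k(e, s(g(e, e))))   [R3 at 1.2.1.2]
4. s(k(e, s(g(e, e))))  →  s(k(e, s(s(e))))   [R6 at 1.2.1]
5. s(k(e, s(s(e))))  →  s(e)   [R3 at 1]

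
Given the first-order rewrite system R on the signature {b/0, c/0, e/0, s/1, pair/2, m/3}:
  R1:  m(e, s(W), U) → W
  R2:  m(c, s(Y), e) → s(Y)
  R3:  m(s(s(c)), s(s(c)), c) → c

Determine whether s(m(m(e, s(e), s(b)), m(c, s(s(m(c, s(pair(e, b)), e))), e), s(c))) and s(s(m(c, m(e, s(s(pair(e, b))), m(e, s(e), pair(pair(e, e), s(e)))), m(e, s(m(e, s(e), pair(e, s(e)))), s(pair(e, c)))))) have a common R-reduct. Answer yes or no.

Reduce t₁ = s(m(m(e, s(e), s(b)), m(c, s(s(m(c, s(pair(e, b)), e))), e), s(c))):
1. s(m(m(e, s(e), s(b)), m(c, s(s(m(c, s(pair(e, b)), e))), e), s(c)))  →  s(m(e, m(c, s(s(m(c, s(pair(e, b)), e))), e), s(c)))   [R1 at 1.1]
2. s(m(e, m(c, s(s(m(c, s(pair(e, b)), e))), e), s(c)))  →  s(m(e, s(s(m(c, s(pair(e, b)), e))), s(c)))   [R2 at 1.2]
3. s(m(e, s(s(m(c, s(pair(e, b)), e))), s(c)))  →  s(s(m(c, s(pair(e, b)), e)))   [R1 at 1]
4. s(s(m(c, s(pair(e, b)), e)))  →  s(s(s(pair(e, b))))   [R2 at 1.1]

Reduce t₂ = s(s(m(c, m(e, s(s(pair(e, b))), m(e, s(e), pair(pair(e, e), s(e)))), m(e, s(m(e, s(e), pair(e, s(e)))), s(pair(e, c)))))):
1. s(s(m(c, m(e, s(s(pair(e, b))), m(e, s(e), pair(pair(e, e), s(e)))), m(e, s(m(e, s(e), pair(e, s(e)))), s(pair(e, c))))))  →  s(s(m(c, s(pair(e, b)), m(e, s(m(e, s(e), pair(e, s(e)))), s(pair(e, c))))))   [R1 at 1.1.2]
2. s(s(m(c, s(pair(e, b)), m(e, s(m(e, s(e), pair(e, s(e)))), s(pair(e, c))))))  →  s(s(m(c, s(pair(e, b)), m(e, s(e), pair(e, s(e))))))   [R1 at 1.1.3]
3. s(s(m(c, s(pair(e, b)), m(e, s(e), pair(e, s(e))))))  →  s(s(m(c, s(pair(e, b)), e)))   [R1 at 1.1.3]
4. s(s(m(c, s(pair(e, b)), e)))  →  s(s(s(pair(e, b))))   [R2 at 1.1]

yes — NF(t₁) = s(s(s(pair(e, b)))), NF(t₂) = s(s(s(pair(e, b))))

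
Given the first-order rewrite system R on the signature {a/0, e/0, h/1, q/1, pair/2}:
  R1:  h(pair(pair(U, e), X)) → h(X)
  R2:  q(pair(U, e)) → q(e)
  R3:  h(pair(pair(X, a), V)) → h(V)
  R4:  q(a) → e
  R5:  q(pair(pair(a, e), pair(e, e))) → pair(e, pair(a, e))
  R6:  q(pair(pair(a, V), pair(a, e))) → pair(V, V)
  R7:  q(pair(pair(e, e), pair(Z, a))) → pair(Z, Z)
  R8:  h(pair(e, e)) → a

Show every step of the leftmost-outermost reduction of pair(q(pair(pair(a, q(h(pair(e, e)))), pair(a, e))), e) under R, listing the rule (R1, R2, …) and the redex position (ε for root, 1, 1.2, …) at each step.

pair(pair(e, e), e)

1. pair(q(pair(pair(a, q(h(pair(e, e)))), pair(a, e))), e)  →  pair(pair(q(h(pair(e, e))), q(h(pair(e, e)))), e)   [R6 at 1]
2. pair(pair(q(h(pair(e, e))), q(h(pair(e, e)))), e)  →  pair(pair(q(a), q(h(pair(e, e)))), e)   [R8 at 1.1.1]
3. pair(pair(q(a), q(h(pair(e, e)))), e)  →  pair(pair(e, q(h(pair(e, e)))), e)   [R4 at 1.1]
4. pair(pair(e, q(h(pair(e, e)))), e)  →  pair(pair(e, q(a)), e)   [R8 at 1.2.1]
5. pair(pair(e, q(a)), e)  →  pair(pair(e, e), e)   [R4 at 1.2]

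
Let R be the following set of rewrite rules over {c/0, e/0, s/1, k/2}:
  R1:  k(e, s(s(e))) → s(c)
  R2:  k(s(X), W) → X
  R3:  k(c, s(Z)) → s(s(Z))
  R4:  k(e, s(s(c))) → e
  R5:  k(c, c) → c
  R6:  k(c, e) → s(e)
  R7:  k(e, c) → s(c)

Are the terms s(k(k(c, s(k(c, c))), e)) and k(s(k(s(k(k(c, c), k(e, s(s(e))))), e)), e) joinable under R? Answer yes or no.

yes — NF(t₁) = s(s(c)), NF(t₂) = s(s(c))

Reduce t₁ = s(k(k(c, s(k(c, c))), e)):
1. s(k(k(c, s(k(c, c))), e))  →  s(k(s(s(k(c, c))), e))   [R3 at 1.1]
2. s(k(s(s(k(c, c))), e))  →  s(s(k(c, c)))   [R2 at 1]
3. s(s(k(c, c)))  →  s(s(c))   [R5 at 1.1]

Reduce t₂ = k(s(k(s(k(k(c, c), k(e, s(s(e))))), e)), e):
1. k(s(k(s(k(k(c, c), k(e, s(s(e))))), e)), e)  →  k(s(k(k(c, c), k(e, s(s(e))))), e)   [R2 at ε]
2. k(s(k(k(c, c), k(e, s(s(e))))), e)  →  k(k(c, c), k(e, s(s(e))))   [R2 at ε]
3. k(k(c, c), k(e, s(s(e))))  →  k(c, k(e, s(s(e))))   [R5 at 1]
4. k(c, k(e, s(s(e))))  →  k(c, s(c))   [R1 at 2]
5. k(c, s(c))  →  s(s(c))   [R3 at ε]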